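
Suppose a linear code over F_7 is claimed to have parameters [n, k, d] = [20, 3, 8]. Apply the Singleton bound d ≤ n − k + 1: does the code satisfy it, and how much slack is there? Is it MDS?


Singleton RHS = n − k + 1 = 18, slack = 10, bound satisfied, not MDS.

Singleton bound: d ≤ n − k + 1.
Here n = 20, k = 3, so n − k + 1 = 18.
Given d = 8, check d ≤ 18: YES.
Slack = (n − k + 1) − d = 10.
The code is NOT MDS (slack = 10 > 0).
Description: the claimed parameters are [20, 3, 8]_7; such a code would be non-MDS.


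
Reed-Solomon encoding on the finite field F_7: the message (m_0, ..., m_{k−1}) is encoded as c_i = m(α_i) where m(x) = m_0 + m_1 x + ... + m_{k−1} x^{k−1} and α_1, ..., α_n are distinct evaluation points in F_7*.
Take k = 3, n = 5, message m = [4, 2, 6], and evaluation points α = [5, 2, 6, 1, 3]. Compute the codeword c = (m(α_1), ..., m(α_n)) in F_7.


c = [3, 4, 1, 5, 1]

Message polynomial: m(x) = 4 + 2·x + 6·x^2 (mod 7).
For each evaluation point α_i, compute m(α_i) mod 7:
  α_1 = 5: Horner steps 6 → 4 → 3, so m(5) = 3.
  α_2 = 2: Horner steps 6 → 0 → 4, so m(2) = 4.
  α_3 = 6: Horner steps 6 → 3 → 1, so m(6) = 1.
  α_4 = 1: Horner steps 6 → 1 → 5, so m(1) = 5.
  α_5 = 3: Horner steps 6 → 6 → 1, so m(3) = 1.
Codeword c = [3, 4, 1, 5, 1] ∈ F_7^5.


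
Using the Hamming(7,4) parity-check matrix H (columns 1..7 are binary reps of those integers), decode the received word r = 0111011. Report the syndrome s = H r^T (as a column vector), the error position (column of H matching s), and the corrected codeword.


s = (1, 0, 0)^T, error position = 4, corrected codeword c = 0110011

Compute s = H r^T mod 2 one row at a time:
  s_1 = 1 + 0 + 1 + 1 = 3 ≡ 1 (mod 2).
  s_2 = 1 + 1 + 1 + 1 = 4 ≡ 0 (mod 2).
  s_3 = 0 + 1 + 0 + 1 = 2 ≡ 0 (mod 2).
s = (1, 0, 0)^T — this equals column 4 of H (binary 100), so error is at position 4.
Correct: flip bit 4 of r = 0111011 to get c = 0110011.


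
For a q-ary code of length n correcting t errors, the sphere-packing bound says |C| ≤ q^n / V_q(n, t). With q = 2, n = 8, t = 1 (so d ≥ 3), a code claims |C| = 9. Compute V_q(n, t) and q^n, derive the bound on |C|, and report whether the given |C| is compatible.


V_q(n, t) = 9, q^n = 256, Hamming bound = 28, |C| = 9 ≤ bound (satisfied).

Step 1: Compute V_q(n, t) = Σ_{j=0}^1 C(n, j) (q−1)^j.
  j = 0: C(8,0)·(1)^0 = 1·1 = 1.
  j = 1: C(8,1)·(1)^1 = 8·1 = 8.
  V_q(n, t) = 1 + 8 = 9.
Step 2: q^n = 2^8 = 256.
Step 3: Hamming bound ⌊q^n / V_q(n,t)⌋ = ⌊256/9⌋ = 28.
Step 4: Compare |C| = 9 to 28: satisfied.
The claimed |C| lies below the Hamming bound.


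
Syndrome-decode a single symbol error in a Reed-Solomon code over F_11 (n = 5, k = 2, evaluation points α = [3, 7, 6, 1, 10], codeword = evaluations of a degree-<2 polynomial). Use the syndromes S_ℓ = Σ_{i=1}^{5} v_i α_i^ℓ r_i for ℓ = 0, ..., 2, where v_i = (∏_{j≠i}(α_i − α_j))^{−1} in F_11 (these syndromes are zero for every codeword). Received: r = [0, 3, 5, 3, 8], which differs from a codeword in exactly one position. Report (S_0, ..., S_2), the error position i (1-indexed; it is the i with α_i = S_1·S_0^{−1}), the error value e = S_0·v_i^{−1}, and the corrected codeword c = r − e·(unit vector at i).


S = (10, 10, 10), error at position 4, error magnitude e = 10, c = [0, 3, 5, 4, 8].

Step 1: column multipliers v_i = (∏_{j≠i}(α_i − α_j))^{−1} mod 11.
  i = 1 (α = 3): (3−7)(3−6)(3−1)(3−10) = (−4)·(−3)·2·(−7) = −168 ≡ 8, so v_1 = 8^{−1} = 7 (mod 11).
  i = 2 (α = 7): (7−3)(7−6)(7−1)(7−10) = 4·1·6·(−3) = −72 ≡ 5, so v_2 = 5^{−1} = 9 (mod 11).
  i = 3 (α = 6): (6−3)(6−7)(6−1)(6−10) = 3·(−1)·5·(−4) = 60 ≡ 5, so v_3 = 5^{−1} = 9 (mod 11).
  i = 4 (α = 1): (1−3)(1−7)(1−6)(1−10) = (−2)·(−6)·(−5)·(−9) = 540 ≡ 1, so v_4 = 1^{−1} = 1 (mod 11).
  i = 5 (α = 10): (10−3)(10−7)(10−6)(10−1) = 7·3·4·9 = 756 ≡ 8, so v_5 = 8^{−1} = 7 (mod 11).
  v = [7, 9, 9, 1, 7].
Step 2: syndromes of r = [0, 3, 5, 3, 8] (all sums mod 11).
  S_0 = Σ v_i r_i = 7·0 + 9·3 + 9·5 + 1·3 + 7·8 = 131 ≡ 10.
  S_1 = Σ v_i α_i r_i = 7·3·0 + 9·7·3 + 9·6·5 + 1·1·3 + 7·10·8 = 1022 ≡ 10.
  α_i^2 mod 11 = [9, 5, 3, 1, 1].
  S_2 = Σ v_i α_i^2 r_i = 7·9·0 + 9·5·3 + 9·3·5 + 1·1·3 + 7·1·8 = 329 ≡ 10.
  S = (10, 10, 10) ≠ 0, so r is not a codeword (an error is present).
Step 3: locate the error. For a single error e at position i, S_ℓ = v_i·e·α_i^ℓ, so α_err = S_1/S_0.
  S_0^{−1} = 10^{−1} = 10 (mod 11), so α_err = 10·10 = 100 ≡ 1 = α_4. Error position i = 4.
  Consistency check: S_2/S_1 = 10·10 = 100 ≡ 1 = α_err ✓ (single-error assumption holds).
Step 4: error magnitude e = S_0/v_4 = S_0·∏_{j≠4}(α_4 − α_j) = 10·1 = 10 ≡ 10 (mod 11).
Step 5: correct position 4: c_4 = r_4 − e = 3 − 10 ≡ 4 (mod 11). Hence c = [0, 3, 5, 4, 8].
  Check: interpolating c through the α_i gives m(x) = 6 + 9·x (degree < 2) with m(α_i) = c_i for every i, so c is indeed a codeword.


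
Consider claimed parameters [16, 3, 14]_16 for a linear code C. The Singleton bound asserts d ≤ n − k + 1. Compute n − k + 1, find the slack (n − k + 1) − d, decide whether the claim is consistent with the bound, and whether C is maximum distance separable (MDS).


Singleton RHS = n − k + 1 = 14, slack = 0, bound satisfied, MDS.

Singleton bound: d ≤ n − k + 1.
Here n = 16, k = 3, so n − k + 1 = 14.
Given d = 14, check d ≤ 14: YES.
Slack = (n − k + 1) − d = 0.
The code is MDS (slack = 0).
Description: the claimed parameters are [16, 3, 14]_16; such a code would be MDS (meets Singleton bound).


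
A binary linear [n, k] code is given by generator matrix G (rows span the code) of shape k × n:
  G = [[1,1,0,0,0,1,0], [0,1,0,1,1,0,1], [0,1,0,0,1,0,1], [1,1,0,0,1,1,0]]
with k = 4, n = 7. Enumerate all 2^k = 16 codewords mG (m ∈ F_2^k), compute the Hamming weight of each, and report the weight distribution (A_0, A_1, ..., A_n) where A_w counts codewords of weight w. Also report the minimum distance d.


Weight distribution: A_0 = 1, A_1 = 2, A_2 = 2, A_3 = 4, A_4 = 5, A_5 = 2. Minimum distance d = 1.

Enumerate all 2^4 = 16 messages m ∈ F_2^4.
For each, compute codeword c = mG in F_2^7, then tally its weight.
  m = 0000 → c = 0000000, weight = 0.
  m = 1000 → c = 1100010, weight = 3.
  m = 0100 → c = 0101101, weight = 4.
  m = 1100 → c = 1001111, weight = 5.
  m = 0010 → c = 0100101, weight = 3.
  m = 1010 → c = 1000111, weight = 4.
  m = 0110 → c = 0001000, weight = 1.
  m = 1110 → c = 1101010, weight = 4.
  m = 0001 → c = 1100110, weight = 4.
  m = 1001 → c = 0000100, weight = 1.
  m = 0101 → c = 1001011, weight = 4.
  m = 1101 → c = 0101001, weight = 3.
  m = 0011 → c = 1000011, weight = 3.
  m = 1011 → c = 0100001, weight = 2.
  m = 0111 → c = 1101110, weight = 5.
  m = 1111 → c = 0001100, weight = 2.
Tally weights:
  weight 0: 1 codewords.
  weight 1: 2 codewords.
  weight 2: 2 codewords.
  weight 3: 4 codewords.
  weight 4: 5 codewords.
  weight 5: 2 codewords.
Minimum distance d = smallest w > 0 with A_w > 0 = 1.
Sanity: Σ A_w = 16 = 2^4 = 16 ✓.


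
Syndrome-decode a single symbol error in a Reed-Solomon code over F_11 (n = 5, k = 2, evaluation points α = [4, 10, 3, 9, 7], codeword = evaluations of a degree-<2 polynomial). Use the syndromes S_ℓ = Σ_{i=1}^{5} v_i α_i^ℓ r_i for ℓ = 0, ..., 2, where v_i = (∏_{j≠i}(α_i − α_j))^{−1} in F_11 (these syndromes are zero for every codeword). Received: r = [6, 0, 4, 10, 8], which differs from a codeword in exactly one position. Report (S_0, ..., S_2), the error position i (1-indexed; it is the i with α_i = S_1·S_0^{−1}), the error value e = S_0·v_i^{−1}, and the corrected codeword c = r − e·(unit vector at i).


S = (5, 9, 3), error at position 1, error magnitude e = 1, c = [5, 0, 4, 10, 8].

Step 1: column multipliers v_i = (∏_{j≠i}(α_i − α_j))^{−1} mod 11.
  i = 1 (α = 4): (4−10)(4−3)(4−9)(4−7) = (−6)·1·(−5)·(−3) = −90 ≡ 9, so v_1 = 9^{−1} = 5 (mod 11).
  i = 2 (α = 10): (10−4)(10−3)(10−9)(10−7) = 6·7·1·3 = 126 ≡ 5, so v_2 = 5^{−1} = 9 (mod 11).
  i = 3 (α = 3): (3−4)(3−10)(3−9)(3−7) = (−1)·(−7)·(−6)·(−4) = 168 ≡ 3, so v_3 = 3^{−1} = 4 (mod 11).
  i = 4 (α = 9): (9−4)(9−10)(9−3)(9−7) = 5·(−1)·6·2 = −60 ≡ 6, so v_4 = 6^{−1} = 2 (mod 11).
  i = 5 (α = 7): (7−4)(7−10)(7−3)(7−9) = 3·(−3)·4·(−2) = 72 ≡ 6, so v_5 = 6^{−1} = 2 (mod 11).
  v = [5, 9, 4, 2, 2].
Step 2: syndromes of r = [6, 0, 4, 10, 8] (all sums mod 11).
  S_0 = Σ v_i r_i = 5·6 + 9·0 + 4·4 + 2·10 + 2·8 = 82 ≡ 5.
  S_1 = Σ v_i α_i r_i = 5·4·6 + 9·10·0 + 4·3·4 + 2·9·10 + 2·7·8 = 460 ≡ 9.
  α_i^2 mod 11 = [5, 1, 9, 4, 5].
  S_2 = Σ v_i α_i^2 r_i = 5·5·6 + 9·1·0 + 4·9·4 + 2·4·10 + 2·5·8 = 454 ≡ 3.
  S = (5, 9, 3) ≠ 0, so r is not a codeword (an error is present).
Step 3: locate the error. For a single error e at position i, S_ℓ = v_i·e·α_i^ℓ, so α_err = S_1/S_0.
  S_0^{−1} = 5^{−1} = 9 (mod 11), so α_err = 9·9 = 81 ≡ 4 = α_1. Error position i = 1.
  Consistency check: S_2/S_1 = 3·5 = 15 ≡ 4 = α_err ✓ (single-error assumption holds).
Step 4: error magnitude e = S_0/v_1 = S_0·∏_{j≠1}(α_1 − α_j) = 5·9 = 45 ≡ 1 (mod 11).
Step 5: correct position 1: c_1 = r_1 − e = 6 − 1 ≡ 5 (mod 11). Hence c = [5, 0, 4, 10, 8].
  Check: interpolating c through the α_i gives m(x) = 1 + 1·x (degree < 2) with m(α_i) = c_i for every i, so c is indeed a codeword.


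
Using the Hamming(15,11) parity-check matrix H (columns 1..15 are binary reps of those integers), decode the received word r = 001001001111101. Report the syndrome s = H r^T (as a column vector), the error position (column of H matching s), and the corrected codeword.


s = (0, 0, 1, 1)^T, error position = 3, corrected codeword c = 000001001111101

Compute s = H r^T mod 2 one row at a time:
  s_1 = 0 + 1 + 1 + 1 + 1 + 1 + 0 + 1 = 6 ≡ 0 (mod 2).
  s_2 = 0 + 0 + 1 + 0 + 1 + 1 + 0 + 1 = 4 ≡ 0 (mod 2).
  s_3 = 0 + 1 + 1 + 0 + 1 + 1 + 0 + 1 = 5 ≡ 1 (mod 2).
  s_4 = 0 + 1 + 0 + 0 + 1 + 1 + 1 + 1 = 5 ≡ 1 (mod 2).
s = (0, 0, 1, 1)^T — this equals column 3 of H (binary 0011), so error is at position 3.
Correct: flip bit 3 of r = 001001001111101 to get c = 000001001111101.


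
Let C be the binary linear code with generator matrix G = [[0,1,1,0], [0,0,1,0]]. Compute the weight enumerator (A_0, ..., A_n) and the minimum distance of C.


Weight distribution: A_0 = 1, A_1 = 2, A_2 = 1. Minimum distance d = 1.

Enumerate all 2^2 = 4 messages m ∈ F_2^2.
For each, compute codeword c = mG in F_2^4, then tally its weight.
  m = 00 → c = 0000, weight = 0.
  m = 10 → c = 0110, weight = 2.
  m = 01 → c = 0010, weight = 1.
  m = 11 → c = 0100, weight = 1.
Tally weights:
  weight 0: 1 codewords.
  weight 1: 2 codewords.
  weight 2: 1 codewords.
Minimum distance d = smallest w > 0 with A_w > 0 = 1.
Sanity: Σ A_w = 4 = 2^2 = 4 ✓.


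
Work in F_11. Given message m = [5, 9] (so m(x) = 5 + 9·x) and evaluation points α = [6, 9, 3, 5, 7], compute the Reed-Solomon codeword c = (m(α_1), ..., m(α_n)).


c = [4, 9, 10, 6, 2]

Message polynomial: m(x) = 5 + 9·x (mod 11).
For each evaluation point α_i, compute m(α_i) mod 11:
  α_1 = 6: Horner steps 9 → 4, so m(6) = 4.
  α_2 = 9: Horner steps 9 → 9, so m(9) = 9.
  α_3 = 3: Horner steps 9 → 10, so m(3) = 10.
  α_4 = 5: Horner steps 9 → 6, so m(5) = 6.
  α_5 = 7: Horner steps 9 → 2, so m(7) = 2.
Codeword c = [4, 9, 10, 6, 2] ∈ F_11^5.


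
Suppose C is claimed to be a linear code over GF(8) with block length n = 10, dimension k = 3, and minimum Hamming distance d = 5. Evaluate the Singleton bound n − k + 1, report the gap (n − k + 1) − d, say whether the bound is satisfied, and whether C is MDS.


Singleton RHS = n − k + 1 = 8, slack = 3, bound satisfied, not MDS.

Singleton bound: d ≤ n − k + 1.
Here n = 10, k = 3, so n − k + 1 = 8.
Given d = 5, check d ≤ 8: YES.
Slack = (n − k + 1) − d = 3.
The code is NOT MDS (slack = 3 > 0).
Description: the claimed parameters are [10, 3, 5]_8; such a code would be non-MDS.


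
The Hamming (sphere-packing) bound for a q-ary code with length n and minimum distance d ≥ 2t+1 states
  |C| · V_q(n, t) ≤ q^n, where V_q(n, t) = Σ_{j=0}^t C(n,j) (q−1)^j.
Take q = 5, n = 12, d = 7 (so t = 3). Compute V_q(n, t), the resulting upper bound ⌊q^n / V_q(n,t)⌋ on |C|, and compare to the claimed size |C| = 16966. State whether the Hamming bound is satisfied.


V_q(n, t) = 15185, q^n = 244140625, Hamming bound = 16077, |C| = 16966 > bound (violated).

Step 1: Compute V_q(n, t) = Σ_{j=0}^3 C(n, j) (q−1)^j.
  j = 0: C(12,0)·(4)^0 = 1·1 = 1.
  j = 1: C(12,1)·(4)^1 = 12·4 = 48.
  j = 2: C(12,2)·(4)^2 = 66·16 = 1056.
  j = 3: C(12,3)·(4)^3 = 220·64 = 14080.
  V_q(n, t) = 1 + 48 + 1056 + 14080 = 15185.
Step 2: q^n = 5^12 = 244140625.
Step 3: Hamming bound ⌊q^n / V_q(n,t)⌋ = ⌊244140625/15185⌋ = 16077.
Step 4: Compare |C| = 16966 to 16077: violated.
The claimed |C| lies above the Hamming bound, so no 5-ary code of length 12 with d ≥ 7 can have 16966 codewords.


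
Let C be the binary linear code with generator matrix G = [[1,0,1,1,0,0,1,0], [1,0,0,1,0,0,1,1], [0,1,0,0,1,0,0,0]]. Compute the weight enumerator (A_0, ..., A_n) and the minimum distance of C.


Weight distribution: A_0 = 1, A_2 = 2, A_4 = 3, A_6 = 2. Minimum distance d = 2.

Enumerate all 2^3 = 8 messages m ∈ F_2^3.
For each, compute codeword c = mG in F_2^8, then tally its weight.
  m = 000 → c = 00000000, weight = 0.
  m = 100 → c = 10110010, weight = 4.
  m = 010 → c = 10010011, weight = 4.
  m = 110 → c = 00100001, weight = 2.
  m = 001 → c = 01001000, weight = 2.
  m = 101 → c = 11111010, weight = 6.
  m = 011 → c = 11011011, weight = 6.
  m = 111 → c = 01101001, weight = 4.
Tally weights:
  weight 0: 1 codewords.
  weight 2: 2 codewords.
  weight 4: 3 codewords.
  weight 6: 2 codewords.
Minimum distance d = smallest w > 0 with A_w > 0 = 2.
Sanity: Σ A_w = 8 = 2^3 = 8 ✓.


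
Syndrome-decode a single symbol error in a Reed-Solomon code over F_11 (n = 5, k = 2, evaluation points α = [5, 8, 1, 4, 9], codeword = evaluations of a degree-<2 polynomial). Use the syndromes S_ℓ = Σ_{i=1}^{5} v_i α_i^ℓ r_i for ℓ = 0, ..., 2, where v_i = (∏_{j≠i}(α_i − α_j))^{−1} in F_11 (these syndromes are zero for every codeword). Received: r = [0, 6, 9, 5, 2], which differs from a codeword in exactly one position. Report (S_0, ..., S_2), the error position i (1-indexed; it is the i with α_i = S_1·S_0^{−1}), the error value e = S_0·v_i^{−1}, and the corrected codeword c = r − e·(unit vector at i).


S = (8, 9, 6), error at position 2, error magnitude e = 10, c = [0, 7, 9, 5, 2].

Step 1: column multipliers v_i = (∏_{j≠i}(α_i − α_j))^{−1} mod 11.
  i = 1 (α = 5): (5−8)(5−1)(5−4)(5−9) = (−3)·4·1·(−4) = 48 ≡ 4, so v_1 = 4^{−1} = 3 (mod 11).
  i = 2 (α = 8): (8−5)(8−1)(8−4)(8−9) = 3·7·4·(−1) = −84 ≡ 4, so v_2 = 4^{−1} = 3 (mod 11).
  i = 3 (α = 1): (1−5)(1−8)(1−4)(1−9) = (−4)·(−7)·(−3)·(−8) = 672 ≡ 1, so v_3 = 1^{−1} = 1 (mod 11).
  i = 4 (α = 4): (4−5)(4−8)(4−1)(4−9) = (−1)·(−4)·3·(−5) = −60 ≡ 6, so v_4 = 6^{−1} = 2 (mod 11).
  i = 5 (α = 9): (9−5)(9−8)(9−1)(9−4) = 4·1·8·5 = 160 ≡ 6, so v_5 = 6^{−1} = 2 (mod 11).
  v = [3, 3, 1, 2, 2].
Step 2: syndromes of r = [0, 6, 9, 5, 2] (all sums mod 11).
  S_0 = Σ v_i r_i = 3·0 + 3·6 + 1·9 + 2·5 + 2·2 = 41 ≡ 8.
  S_1 = Σ v_i α_i r_i = 3·5·0 + 3·8·6 + 1·1·9 + 2·4·5 + 2·9·2 = 229 ≡ 9.
  α_i^2 mod 11 = [3, 9, 1, 5, 4].
  S_2 = Σ v_i α_i^2 r_i = 3·3·0 + 3·9·6 + 1·1·9 + 2·5·5 + 2·4·2 = 237 ≡ 6.
  S = (8, 9, 6) ≠ 0, so r is not a codeword (an error is present).
Step 3: locate the error. For a single error e at position i, S_ℓ = v_i·e·α_i^ℓ, so α_err = S_1/S_0.
  S_0^{−1} = 8^{−1} = 7 (mod 11), so α_err = 9·7 = 63 ≡ 8 = α_2. Error position i = 2.
  Consistency check: S_2/S_1 = 6·5 = 30 ≡ 8 = α_err ✓ (single-error assumption holds).
Step 4: error magnitude e = S_0/v_2 = S_0·∏_{j≠2}(α_2 − α_j) = 8·4 = 32 ≡ 10 (mod 11).
Step 5: correct position 2: c_2 = r_2 − e = 6 − 10 ≡ 7 (mod 11). Hence c = [0, 7, 9, 5, 2].
  Check: interpolating c through the α_i gives m(x) = 3 + 6·x (degree < 2) with m(α_i) = c_i for every i, so c is indeed a codeword.


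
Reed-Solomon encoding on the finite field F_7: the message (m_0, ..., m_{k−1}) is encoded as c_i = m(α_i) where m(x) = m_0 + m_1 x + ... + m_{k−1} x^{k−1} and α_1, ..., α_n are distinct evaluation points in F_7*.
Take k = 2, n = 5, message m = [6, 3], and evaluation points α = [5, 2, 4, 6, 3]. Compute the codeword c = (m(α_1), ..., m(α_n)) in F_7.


c = [0, 5, 4, 3, 1]

Message polynomial: m(x) = 6 + 3·x (mod 7).
For each evaluation point α_i, compute m(α_i) mod 7:
  α_1 = 5: Horner steps 3 → 0, so m(5) = 0.
  α_2 = 2: Horner steps 3 → 5, so m(2) = 5.
  α_3 = 4: Horner steps 3 → 4, so m(4) = 4.
  α_4 = 6: Horner steps 3 → 3, so m(6) = 3.
  α_5 = 3: Horner steps 3 → 1, so m(3) = 1.
Codeword c = [0, 5, 4, 3, 1] ∈ F_7^5.


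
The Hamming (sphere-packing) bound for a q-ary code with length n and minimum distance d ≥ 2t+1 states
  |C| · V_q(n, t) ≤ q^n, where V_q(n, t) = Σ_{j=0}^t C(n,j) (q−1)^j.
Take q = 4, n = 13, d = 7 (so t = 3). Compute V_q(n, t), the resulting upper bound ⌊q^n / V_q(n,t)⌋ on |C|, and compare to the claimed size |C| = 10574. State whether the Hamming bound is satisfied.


V_q(n, t) = 8464, q^n = 67108864, Hamming bound = 7928, |C| = 10574 > bound (violated).

Step 1: Compute V_q(n, t) = Σ_{j=0}^3 C(n, j) (q−1)^j.
  j = 0: C(13,0)·(3)^0 = 1·1 = 1.
  j = 1: C(13,1)·(3)^1 = 13·3 = 39.
  j = 2: C(13,2)·(3)^2 = 78·9 = 702.
  j = 3: C(13,3)·(3)^3 = 286·27 = 7722.
  V_q(n, t) = 1 + 39 + 702 + 7722 = 8464.
Step 2: q^n = 4^13 = 67108864.
Step 3: Hamming bound ⌊q^n / V_q(n,t)⌋ = ⌊67108864/8464⌋ = 7928.
Step 4: Compare |C| = 10574 to 7928: violated.
The claimed |C| lies above the Hamming bound, so no 4-ary code of length 13 with d ≥ 7 can have 10574 codewords.


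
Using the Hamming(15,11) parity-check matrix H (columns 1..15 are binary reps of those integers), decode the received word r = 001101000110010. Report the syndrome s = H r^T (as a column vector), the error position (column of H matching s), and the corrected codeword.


s = (1, 1, 1, 0)^T, error position = 14, corrected codeword c = 001101000110000

Compute s = H r^T mod 2 one row at a time:
  s_1 = 0 + 0 + 1 + 1 + 0 + 0 + 1 + 0 = 3 ≡ 1 (mod 2).
  s_2 = 1 + 0 + 1 + 0 + 0 + 0 + 1 + 0 = 3 ≡ 1 (mod 2).
  s_3 = 0 + 1 + 1 + 0 + 1 + 1 + 1 + 0 = 5 ≡ 1 (mod 2).
  s_4 = 0 + 1 + 0 + 0 + 0 + 1 + 0 + 0 = 2 ≡ 0 (mod 2).
s = (1, 1, 1, 0)^T — this equals column 14 of H (binary 1110), so error is at position 14.
Correct: flip bit 14 of r = 001101000110010 to get c = 001101000110000.


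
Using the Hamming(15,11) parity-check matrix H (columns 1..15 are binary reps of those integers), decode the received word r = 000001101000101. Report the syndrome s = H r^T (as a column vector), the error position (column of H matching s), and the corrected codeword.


s = (1, 0, 1, 0)^T, error position = 10, corrected codeword c = 000001101100101

Compute s = H r^T mod 2 one row at a time:
  s_1 = 0 + 1 + 0 + 0 + 0 + 1 + 0 + 1 = 3 ≡ 1 (mod 2).
  s_2 = 0 + 0 + 1 + 1 + 0 + 1 + 0 + 1 = 4 ≡ 0 (mod 2).
  s_3 = 0 + 0 + 1 + 1 + 0 + 0 + 0 + 1 = 3 ≡ 1 (mod 2).
  s_4 = 0 + 0 + 0 + 1 + 1 + 0 + 1 + 1 = 4 ≡ 0 (mod 2).
s = (1, 0, 1, 0)^T — this equals column 10 of H (binary 1010), so error is at position 10.
Correct: flip bit 10 of r = 000001101000101 to get c = 000001101100101.


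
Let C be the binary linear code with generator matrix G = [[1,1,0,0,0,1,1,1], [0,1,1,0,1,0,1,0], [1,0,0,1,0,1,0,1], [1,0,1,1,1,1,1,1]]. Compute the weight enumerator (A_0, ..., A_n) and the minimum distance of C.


Weight distribution: A_0 = 1, A_1 = 1, A_2 = 1, A_3 = 3, A_4 = 4, A_5 = 3, A_6 = 1, A_7 = 1, A_8 = 1. Minimum distance d = 1.

Enumerate all 2^4 = 16 messages m ∈ F_2^4.
For each, compute codeword c = mG in F_2^8, then tally its weight.
  m = 0000 → c = 00000000, weight = 0.
  m = 1000 → c = 11000111, weight = 5.
  m = 0100 → c = 01101010, weight = 4.
  m = 1100 → c = 10101101, weight = 5.
  m = 0010 → c = 10010101, weight = 4.
  m = 1010 → c = 01010010, weight = 3.
  m = 0110 → c = 11111111, weight = 8.
  m = 1110 → c = 00111000, weight = 3.
  m = 0001 → c = 10111111, weight = 7.
  m = 1001 → c = 01111000, weight = 4.
  m = 0101 → c = 11010101, weight = 5.
  m = 1101 → c = 00010010, weight = 2.
  m = 0011 → c = 00101010, weight = 3.
  m = 1011 → c = 11101101, weight = 6.
  m = 0111 → c = 01000000, weight = 1.
  m = 1111 → c = 10000111, weight = 4.
Tally weights:
  weight 0: 1 codewords.
  weight 1: 1 codewords.
  weight 2: 1 codewords.
  weight 3: 3 codewords.
  weight 4: 4 codewords.
  weight 5: 3 codewords.
  weight 6: 1 codewords.
  weight 7: 1 codewords.
  weight 8: 1 codewords.
Minimum distance d = smallest w > 0 with A_w > 0 = 1.
Sanity: Σ A_w = 16 = 2^4 = 16 ✓.


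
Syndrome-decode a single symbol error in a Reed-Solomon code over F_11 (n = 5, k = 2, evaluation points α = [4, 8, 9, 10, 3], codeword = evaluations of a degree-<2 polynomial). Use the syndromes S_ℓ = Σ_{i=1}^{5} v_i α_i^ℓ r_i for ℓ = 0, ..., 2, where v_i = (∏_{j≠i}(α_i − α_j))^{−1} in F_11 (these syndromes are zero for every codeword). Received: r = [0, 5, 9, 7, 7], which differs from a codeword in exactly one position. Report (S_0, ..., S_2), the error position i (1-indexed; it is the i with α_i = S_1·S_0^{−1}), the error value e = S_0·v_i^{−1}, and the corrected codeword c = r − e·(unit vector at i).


S = (7, 4, 7), error at position 4, error magnitude e = 5, c = [0, 5, 9, 2, 7].

Step 1: column multipliers v_i = (∏_{j≠i}(α_i − α_j))^{−1} mod 11.
  i = 1 (α = 4): (4−8)(4−9)(4−10)(4−3) = (−4)·(−5)·(−6)·1 = −120 ≡ 1, so v_1 = 1^{−1} = 1 (mod 11).
  i = 2 (α = 8): (8−4)(8−9)(8−10)(8−3) = 4·(−1)·(−2)·5 = 40 ≡ 7, so v_2 = 7^{−1} = 8 (mod 11).
  i = 3 (α = 9): (9−4)(9−8)(9−10)(9−3) = 5·1·(−1)·6 = −30 ≡ 3, so v_3 = 3^{−1} = 4 (mod 11).
  i = 4 (α = 10): (10−4)(10−8)(10−9)(10−3) = 6·2·1·7 = 84 ≡ 7, so v_4 = 7^{−1} = 8 (mod 11).
  i = 5 (α = 3): (3−4)(3−8)(3−9)(3−10) = (−1)·(−5)·(−6)·(−7) = 210 ≡ 1, so v_5 = 1^{−1} = 1 (mod 11).
  v = [1, 8, 4, 8, 1].
Step 2: syndromes of r = [0, 5, 9, 7, 7] (all sums mod 11).
  S_0 = Σ v_i r_i = 1·0 + 8·5 + 4·9 + 8·7 + 1·7 = 139 ≡ 7.
  S_1 = Σ v_i α_i r_i = 1·4·0 + 8·8·5 + 4·9·9 + 8·10·7 + 1·3·7 = 1225 ≡ 4.
  α_i^2 mod 11 = [5, 9, 4, 1, 9].
  S_2 = Σ v_i α_i^2 r_i = 1·5·0 + 8·9·5 + 4·4·9 + 8·1·7 + 1·9·7 = 623 ≡ 7.
  S = (7, 4, 7) ≠ 0, so r is not a codeword (an error is present).
Step 3: locate the error. For a single error e at position i, S_ℓ = v_i·e·α_i^ℓ, so α_err = S_1/S_0.
  S_0^{−1} = 7^{−1} = 8 (mod 11), so α_err = 4·8 = 32 ≡ 10 = α_4. Error position i = 4.
  Consistency check: S_2/S_1 = 7·3 = 21 ≡ 10 = α_err ✓ (single-error assumption holds).
Step 4: error magnitude e = S_0/v_4 = S_0·∏_{j≠4}(α_4 − α_j) = 7·7 = 49 ≡ 5 (mod 11).
Step 5: correct position 4: c_4 = r_4 − e = 7 − 5 ≡ 2 (mod 11). Hence c = [0, 5, 9, 2, 7].
  Check: interpolating c through the α_i gives m(x) = 6 + 4·x (degree < 2) with m(α_i) = c_i for every i, so c is indeed a codeword.


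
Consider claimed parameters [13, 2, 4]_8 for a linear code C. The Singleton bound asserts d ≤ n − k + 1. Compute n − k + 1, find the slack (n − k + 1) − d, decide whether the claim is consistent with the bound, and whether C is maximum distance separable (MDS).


Singleton RHS = n − k + 1 = 12, slack = 8, bound satisfied, not MDS.

Singleton bound: d ≤ n − k + 1.
Here n = 13, k = 2, so n − k + 1 = 12.
Given d = 4, check d ≤ 12: YES.
Slack = (n − k + 1) − d = 8.
The code is NOT MDS (slack = 8 > 0).
Description: the claimed parameters are [13, 2, 4]_8; such a code would be non-MDS.


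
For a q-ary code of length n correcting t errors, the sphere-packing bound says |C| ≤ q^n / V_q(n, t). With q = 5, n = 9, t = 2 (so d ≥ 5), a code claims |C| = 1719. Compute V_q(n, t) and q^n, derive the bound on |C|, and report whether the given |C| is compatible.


V_q(n, t) = 613, q^n = 1953125, Hamming bound = 3186, |C| = 1719 ≤ bound (satisfied).

Step 1: Compute V_q(n, t) = Σ_{j=0}^2 C(n, j) (q−1)^j.
  j = 0: C(9,0)·(4)^0 = 1·1 = 1.
  j = 1: C(9,1)·(4)^1 = 9·4 = 36.
  j = 2: C(9,2)·(4)^2 = 36·16 = 576.
  V_q(n, t) = 1 + 36 + 576 = 613.
Step 2: q^n = 5^9 = 1953125.
Step 3: Hamming bound ⌊q^n / V_q(n,t)⌋ = ⌊1953125/613⌋ = 3186.
Step 4: Compare |C| = 1719 to 3186: satisfied.
The claimed |C| lies below the Hamming bound.


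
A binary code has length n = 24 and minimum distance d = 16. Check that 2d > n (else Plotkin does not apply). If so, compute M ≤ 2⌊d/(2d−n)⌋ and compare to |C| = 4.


Plotkin bound M ≤ 4; given |C| = 4 ≤ bound (satisfied).

Check applicability: 2d = 32, n = 24.
2d − n = 8 > 0, so Plotkin applies.
Compute d/(2d−n) = 16/8 ≈ 2.0000.
⌊d/(2d−n)⌋ = 2.
Plotkin bound: M ≤ 2·2 = 4.
Given |C| = 4, check: satisfied.
This |C| is at the Plotkin bound.


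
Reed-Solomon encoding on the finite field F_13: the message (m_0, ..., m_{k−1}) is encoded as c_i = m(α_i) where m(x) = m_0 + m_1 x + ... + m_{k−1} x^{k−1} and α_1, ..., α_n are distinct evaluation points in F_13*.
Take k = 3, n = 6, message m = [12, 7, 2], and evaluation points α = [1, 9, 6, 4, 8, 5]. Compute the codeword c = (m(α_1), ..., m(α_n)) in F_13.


c = [8, 3, 9, 7, 1, 6]

Message polynomial: m(x) = 12 + 7·x + 2·x^2 (mod 13).
For each evaluation point α_i, compute m(α_i) mod 13:
  α_1 = 1: Horner steps 2 → 9 → 8, so m(1) = 8.
  α_2 = 9: Horner steps 2 → 12 → 3, so m(9) = 3.
  α_3 = 6: Horner steps 2 → 6 → 9, so m(6) = 9.
  α_4 = 4: Horner steps 2 → 2 → 7, so m(4) = 7.
  α_5 = 8: Horner steps 2 → 10 → 1, so m(8) = 1.
  α_6 = 5: Horner steps 2 → 4 → 6, so m(5) = 6.
Codeword c = [8, 3, 9, 7, 1, 6] ∈ F_13^6.


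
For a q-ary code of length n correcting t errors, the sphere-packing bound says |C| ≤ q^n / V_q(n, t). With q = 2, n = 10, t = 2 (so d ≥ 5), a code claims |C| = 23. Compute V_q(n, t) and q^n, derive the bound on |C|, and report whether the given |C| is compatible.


V_q(n, t) = 56, q^n = 1024, Hamming bound = 18, |C| = 23 > bound (violated).

Step 1: Compute V_q(n, t) = Σ_{j=0}^2 C(n, j) (q−1)^j.
  j = 0: C(10,0)·(1)^0 = 1·1 = 1.
  j = 1: C(10,1)·(1)^1 = 10·1 = 10.
  j = 2: C(10,2)·(1)^2 = 45·1 = 45.
  V_q(n, t) = 1 + 10 + 45 = 56.
Step 2: q^n = 2^10 = 1024.
Step 3: Hamming bound ⌊q^n / V_q(n,t)⌋ = ⌊1024/56⌋ = 18.
Step 4: Compare |C| = 23 to 18: violated.
The claimed |C| lies above the Hamming bound, so no 2-ary code of length 10 with d ≥ 5 can have 23 codewords.


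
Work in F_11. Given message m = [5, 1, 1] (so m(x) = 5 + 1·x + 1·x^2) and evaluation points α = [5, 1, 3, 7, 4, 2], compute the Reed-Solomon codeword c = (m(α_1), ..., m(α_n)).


c = [2, 7, 6, 6, 3, 0]

Message polynomial: m(x) = 5 + 1·x + 1·x^2 (mod 11).
For each evaluation point α_i, compute m(α_i) mod 11:
  α_1 = 5: Horner steps 1 → 6 → 2, so m(5) = 2.
  α_2 = 1: Horner steps 1 → 2 → 7, so m(1) = 7.
  α_3 = 3: Horner steps 1 → 4 → 6, so m(3) = 6.
  α_4 = 7: Horner steps 1 → 8 → 6, so m(7) = 6.
  α_5 = 4: Horner steps 1 → 5 → 3, so m(4) = 3.
  α_6 = 2: Horner steps 1 → 3 → 0, so m(2) = 0.
Codeword c = [2, 7, 6, 6, 3, 0] ∈ F_11^6.


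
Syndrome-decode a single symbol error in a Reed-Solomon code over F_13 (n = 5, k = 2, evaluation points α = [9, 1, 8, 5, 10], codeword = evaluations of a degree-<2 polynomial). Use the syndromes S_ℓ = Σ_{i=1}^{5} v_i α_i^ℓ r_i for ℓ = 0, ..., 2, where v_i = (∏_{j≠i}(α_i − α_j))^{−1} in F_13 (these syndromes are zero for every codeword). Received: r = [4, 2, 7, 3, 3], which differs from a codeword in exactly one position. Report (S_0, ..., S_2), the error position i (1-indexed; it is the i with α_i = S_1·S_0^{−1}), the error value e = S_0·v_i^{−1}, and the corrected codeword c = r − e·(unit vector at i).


S = (11, 6, 8), error at position 5, error magnitude e = 2, c = [4, 2, 7, 3, 1].

Step 1: column multipliers v_i = (∏_{j≠i}(α_i − α_j))^{−1} mod 13.
  i = 1 (α = 9): (9−1)(9−8)(9−5)(9−10) = 8·1·4·(−1) = −32 ≡ 7, so v_1 = 7^{−1} = 2 (mod 13).
  i = 2 (α = 1): (1−9)(1−8)(1−5)(1−10) = (−8)·(−7)·(−4)·(−9) = 2016 ≡ 1, so v_2 = 1^{−1} = 1 (mod 13).
  i = 3 (α = 8): (8−9)(8−1)(8−5)(8−10) = (−1)·7·3·(−2) = 42 ≡ 3, so v_3 = 3^{−1} = 9 (mod 13).
  i = 4 (α = 5): (5−9)(5−1)(5−8)(5−10) = (−4)·4·(−3)·(−5) = −240 ≡ 7, so v_4 = 7^{−1} = 2 (mod 13).
  i = 5 (α = 10): (10−9)(10−1)(10−8)(10−5) = 1·9·2·5 = 90 ≡ 12, so v_5 = 12^{−1} = 12 (mod 13).
  v = [2, 1, 9, 2, 12].
Step 2: syndromes of r = [4, 2, 7, 3, 3] (all sums mod 13).
  S_0 = Σ v_i r_i = 2·4 + 1·2 + 9·7 + 2·3 + 12·3 = 115 ≡ 11.
  S_1 = Σ v_i α_i r_i = 2·9·4 + 1·1·2 + 9·8·7 + 2·5·3 + 12·10·3 = 968 ≡ 6.
  α_i^2 mod 13 = [3, 1, 12, 12, 9].
  S_2 = Σ v_i α_i^2 r_i = 2·3·4 + 1·1·2 + 9·12·7 + 2·12·3 + 12·9·3 = 1178 ≡ 8.
  S = (11, 6, 8) ≠ 0, so r is not a codeword (an error is present).
Step 3: locate the error. For a single error e at position i, S_ℓ = v_i·e·α_i^ℓ, so α_err = S_1/S_0.
  S_0^{−1} = 11^{−1} = 6 (mod 13), so α_err = 6·6 = 36 ≡ 10 = α_5. Error position i = 5.
  Consistency check: S_2/S_1 = 8·11 = 88 ≡ 10 = α_err ✓ (single-error assumption holds).
Step 4: error magnitude e = S_0/v_5 = S_0·∏_{j≠5}(α_5 − α_j) = 11·12 = 132 ≡ 2 (mod 13).
Step 5: correct position 5: c_5 = r_5 − e = 3 − 2 ≡ 1 (mod 13). Hence c = [4, 2, 7, 3, 1].
  Check: interpolating c through the α_i gives m(x) = 5 + 10·x (degree < 2) with m(α_i) = c_i for every i, so c is indeed a codeword.


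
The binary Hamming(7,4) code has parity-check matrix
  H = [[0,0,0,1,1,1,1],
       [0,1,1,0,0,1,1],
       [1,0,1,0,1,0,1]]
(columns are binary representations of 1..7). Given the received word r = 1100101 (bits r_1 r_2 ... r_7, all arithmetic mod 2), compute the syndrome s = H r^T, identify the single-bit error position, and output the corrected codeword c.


s = (0, 0, 1)^T, error position = 1, corrected codeword c = 0100101

Compute s = H r^T mod 2 one row at a time:
  s_1 = 0 + 1 + 0 + 1 = 2 ≡ 0 (mod 2).
  s_2 = 1 + 0 + 0 + 1 = 2 ≡ 0 (mod 2).
  s_3 = 1 + 0 + 1 + 1 = 3 ≡ 1 (mod 2).
s = (0, 0, 1)^T — this equals column 1 of H (binary 001), so error is at position 1.
Correct: flip bit 1 of r = 1100101 to get c = 0100101.


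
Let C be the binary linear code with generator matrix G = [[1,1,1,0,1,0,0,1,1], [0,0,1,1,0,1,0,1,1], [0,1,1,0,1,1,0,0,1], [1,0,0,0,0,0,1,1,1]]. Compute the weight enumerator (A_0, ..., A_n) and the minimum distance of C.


Weight distribution: A_0 = 1, A_3 = 2, A_4 = 5, A_5 = 4, A_6 = 2, A_7 = 2. Minimum distance d = 3.

Enumerate all 2^4 = 16 messages m ∈ F_2^4.
For each, compute codeword c = mG in F_2^9, then tally its weight.
  m = 0000 → c = 000000000, weight = 0.
  m = 1000 → c = 111010011, weight = 6.
  m = 0100 → c = 001101011, weight = 5.
  m = 1100 → c = 110111000, weight = 5.
  m = 0010 → c = 011011001, weight = 5.
  m = 1010 → c = 100001010, weight = 3.
  m = 0110 → c = 010110010, weight = 4.
  m = 1110 → c = 101100001, weight = 4.
  m = 0001 → c = 100000111, weight = 4.
  m = 1001 → c = 011010100, weight = 4.
  m = 0101 → c = 101101100, weight = 5.
  m = 1101 → c = 010111111, weight = 7.
  m = 0011 → c = 111011110, weight = 7.
  m = 1011 → c = 000001101, weight = 3.
  m = 0111 → c = 110110101, weight = 6.
  m = 1111 → c = 001100110, weight = 4.
Tally weights:
  weight 0: 1 codewords.
  weight 3: 2 codewords.
  weight 4: 5 codewords.
  weight 5: 4 codewords.
  weight 6: 2 codewords.
  weight 7: 2 codewords.
Minimum distance d = smallest w > 0 with A_w > 0 = 3.
Sanity: Σ A_w = 16 = 2^4 = 16 ✓.


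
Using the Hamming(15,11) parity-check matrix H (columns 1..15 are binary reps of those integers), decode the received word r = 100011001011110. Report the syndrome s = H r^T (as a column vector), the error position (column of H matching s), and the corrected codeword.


s = (1, 1, 1, 1)^T, error position = 15, corrected codeword c = 100011001011111

Compute s = H r^T mod 2 one row at a time:
  s_1 = 0 + 1 + 0 + 1 + 1 + 1 + 1 + 0 = 5 ≡ 1 (mod 2).
  s_2 = 0 + 1 + 1 + 0 + 1 + 1 + 1 + 0 = 5 ≡ 1 (mod 2).
  s_3 = 0 + 0 + 1 + 0 + 0 + 1 + 1 + 0 = 3 ≡ 1 (mod 2).
  s_4 = 1 + 0 + 1 + 0 + 1 + 1 + 1 + 0 = 5 ≡ 1 (mod 2).
s = (1, 1, 1, 1)^T — this equals column 15 of H (binary 1111), so error is at position 15.
Correct: flip bit 15 of r = 100011001011110 to get c = 100011001011111.


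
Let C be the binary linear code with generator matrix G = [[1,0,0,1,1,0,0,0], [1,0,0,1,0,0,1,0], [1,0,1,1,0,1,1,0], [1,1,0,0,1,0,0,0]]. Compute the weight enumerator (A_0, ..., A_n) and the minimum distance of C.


Weight distribution: A_0 = 1, A_2 = 3, A_3 = 4, A_4 = 3, A_5 = 4, A_6 = 1. Minimum distance d = 2.

Enumerate all 2^4 = 16 messages m ∈ F_2^4.
For each, compute codeword c = mG in F_2^8, then tally its weight.
  m = 0000 → c = 00000000, weight = 0.
  m = 1000 → c = 10011000, weight = 3.
  m = 0100 → c = 10010010, weight = 3.
  m = 1100 → c = 00001010, weight = 2.
  m = 0010 → c = 10110110, weight = 5.
  m = 1010 → c = 00101110, weight = 4.
  m = 0110 → c = 00100100, weight = 2.
  m = 1110 → c = 10111100, weight = 5.
  m = 0001 → c = 11001000, weight = 3.
  m = 1001 → c = 01010000, weight = 2.
  m = 0101 → c = 01011010, weight = 4.
  m = 1101 → c = 11000010, weight = 3.
  m = 0011 → c = 01111110, weight = 6.
  m = 1011 → c = 11100110, weight = 5.
  m = 0111 → c = 11101100, weight = 5.
  m = 1111 → c = 01110100, weight = 4.
Tally weights:
  weight 0: 1 codewords.
  weight 2: 3 codewords.
  weight 3: 4 codewords.
  weight 4: 3 codewords.
  weight 5: 4 codewords.
  weight 6: 1 codewords.
Minimum distance d = smallest w > 0 with A_w > 0 = 2.
Sanity: Σ A_w = 16 = 2^4 = 16 ✓.


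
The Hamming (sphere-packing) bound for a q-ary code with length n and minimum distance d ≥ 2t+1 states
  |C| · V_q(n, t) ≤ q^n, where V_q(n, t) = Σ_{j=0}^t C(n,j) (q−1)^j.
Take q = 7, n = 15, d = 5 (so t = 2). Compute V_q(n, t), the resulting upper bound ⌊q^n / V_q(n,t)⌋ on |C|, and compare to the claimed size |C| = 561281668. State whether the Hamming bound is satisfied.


V_q(n, t) = 3871, q^n = 4747561509943, Hamming bound = 1226443169, |C| = 561281668 ≤ bound (satisfied).

Step 1: Compute V_q(n, t) = Σ_{j=0}^2 C(n, j) (q−1)^j.
  j = 0: C(15,0)·(6)^0 = 1·1 = 1.
  j = 1: C(15,1)·(6)^1 = 15·6 = 90.
  j = 2: C(15,2)·(6)^2 = 105·36 = 3780.
  V_q(n, t) = 1 + 90 + 3780 = 3871.
Step 2: q^n = 7^15 = 4747561509943.
Step 3: Hamming bound ⌊q^n / V_q(n,t)⌋ = ⌊4747561509943/3871⌋ = 1226443169.
Step 4: Compare |C| = 561281668 to 1226443169: satisfied.
The claimed |C| lies below the Hamming bound.


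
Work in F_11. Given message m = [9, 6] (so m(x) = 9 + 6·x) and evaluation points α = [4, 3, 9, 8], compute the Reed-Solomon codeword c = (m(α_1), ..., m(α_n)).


c = [0, 5, 8, 2]

Message polynomial: m(x) = 9 + 6·x (mod 11).
For each evaluation point α_i, compute m(α_i) mod 11:
  α_1 = 4: Horner steps 6 → 0, so m(4) = 0.
  α_2 = 3: Horner steps 6 → 5, so m(3) = 5.
  α_3 = 9: Horner steps 6 → 8, so m(9) = 8.
  α_4 = 8: Horner steps 6 → 2, so m(8) = 2.
Codeword c = [0, 5, 8, 2] ∈ F_11^4.


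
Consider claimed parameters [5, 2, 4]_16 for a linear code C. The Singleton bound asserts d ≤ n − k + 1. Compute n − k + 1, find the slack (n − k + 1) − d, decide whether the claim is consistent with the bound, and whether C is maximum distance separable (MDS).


Singleton RHS = n − k + 1 = 4, slack = 0, bound satisfied, MDS.

Singleton bound: d ≤ n − k + 1.
Here n = 5, k = 2, so n − k + 1 = 4.
Given d = 4, check d ≤ 4: YES.
Slack = (n − k + 1) − d = 0.
The code is MDS (slack = 0).
Description: the claimed parameters are [5, 2, 4]_16; such a code would be MDS (meets Singleton bound).


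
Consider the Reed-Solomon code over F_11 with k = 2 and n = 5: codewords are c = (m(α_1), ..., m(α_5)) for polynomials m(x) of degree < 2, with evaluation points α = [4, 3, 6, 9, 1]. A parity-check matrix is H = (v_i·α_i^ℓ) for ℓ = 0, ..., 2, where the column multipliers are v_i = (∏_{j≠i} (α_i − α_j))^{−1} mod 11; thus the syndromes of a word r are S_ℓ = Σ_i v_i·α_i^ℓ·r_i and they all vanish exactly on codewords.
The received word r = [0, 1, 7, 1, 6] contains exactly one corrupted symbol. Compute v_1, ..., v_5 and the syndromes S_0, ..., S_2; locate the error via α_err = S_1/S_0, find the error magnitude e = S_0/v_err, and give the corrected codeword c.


S = (4, 1, 3), error at position 2, error magnitude e = 10, c = [0, 2, 7, 1, 6].

Step 1: column multipliers v_i = (∏_{j≠i}(α_i − α_j))^{−1} mod 11.
  i = 1 (α = 4): (4−3)(4−6)(4−9)(4−1) = 1·(−2)·(−5)·3 = 30 ≡ 8, so v_1 = 8^{−1} = 7 (mod 11).
  i = 2 (α = 3): (3−4)(3−6)(3−9)(3−1) = (−1)·(−3)·(−6)·2 = −36 ≡ 8, so v_2 = 8^{−1} = 7 (mod 11).
  i = 3 (α = 6): (6−4)(6−3)(6−9)(6−1) = 2·3·(−3)·5 = −90 ≡ 9, so v_3 = 9^{−1} = 5 (mod 11).
  i = 4 (α = 9): (9−4)(9−3)(9−6)(9−1) = 5·6·3·8 = 720 ≡ 5, so v_4 = 5^{−1} = 9 (mod 11).
  i = 5 (α = 1): (1−4)(1−3)(1−6)(1−9) = (−3)·(−2)·(−5)·(−8) = 240 ≡ 9, so v_5 = 9^{−1} = 5 (mod 11).
  v = [7, 7, 5, 9, 5].
Step 2: syndromes of r = [0, 1, 7, 1, 6] (all sums mod 11).
  S_0 = Σ v_i r_i = 7·0 + 7·1 + 5·7 + 9·1 + 5·6 = 81 ≡ 4.
  S_1 = Σ v_i α_i r_i = 7·4·0 + 7·3·1 + 5·6·7 + 9·9·1 + 5·1·6 = 342 ≡ 1.
  α_i^2 mod 11 = [5, 9, 3, 4, 1].
  S_2 = Σ v_i α_i^2 r_i = 7·5·0 + 7·9·1 + 5·3·7 + 9·4·1 + 5·1·6 = 234 ≡ 3.
  S = (4, 1, 3) ≠ 0, so r is not a codeword (an error is present).
Step 3: locate the error. For a single error e at position i, S_ℓ = v_i·e·α_i^ℓ, so α_err = S_1/S_0.
  S_0^{−1} = 4^{−1} = 3 (mod 11), so α_err = 1·3 = 3 ≡ 3 = α_2. Error position i = 2.
  Consistency check: S_2/S_1 = 3·1 = 3 ≡ 3 = α_err ✓ (single-error assumption holds).
Step 4: error magnitude e = S_0/v_2 = S_0·∏_{j≠2}(α_2 − α_j) = 4·8 = 32 ≡ 10 (mod 11).
Step 5: correct position 2: c_2 = r_2 − e = 1 − 10 ≡ 2 (mod 11). Hence c = [0, 2, 7, 1, 6].
  Check: interpolating c through the α_i gives m(x) = 8 + 9·x (degree < 2) with m(α_i) = c_i for every i, so c is indeed a codeword.


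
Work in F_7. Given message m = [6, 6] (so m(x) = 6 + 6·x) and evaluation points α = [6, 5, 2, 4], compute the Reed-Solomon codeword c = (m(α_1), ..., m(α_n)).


c = [0, 1, 4, 2]

Message polynomial: m(x) = 6 + 6·x (mod 7).
For each evaluation point α_i, compute m(α_i) mod 7:
  α_1 = 6: Horner steps 6 → 0, so m(6) = 0.
  α_2 = 5: Horner steps 6 → 1, so m(5) = 1.
  α_3 = 2: Horner steps 6 → 4, so m(2) = 4.
  α_4 = 4: Horner steps 6 → 2, so m(4) = 2.
Codeword c = [0, 1, 4, 2] ∈ F_7^4.


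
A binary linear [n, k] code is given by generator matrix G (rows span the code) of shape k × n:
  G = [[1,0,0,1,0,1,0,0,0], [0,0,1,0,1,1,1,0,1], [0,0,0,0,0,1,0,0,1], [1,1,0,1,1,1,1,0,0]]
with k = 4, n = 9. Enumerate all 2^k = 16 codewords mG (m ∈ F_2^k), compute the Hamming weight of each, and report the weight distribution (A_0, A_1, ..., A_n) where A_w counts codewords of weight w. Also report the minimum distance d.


Weight distribution: A_0 = 1, A_2 = 2, A_3 = 4, A_4 = 1, A_5 = 4, A_6 = 4. Minimum distance d = 2.

Enumerate all 2^4 = 16 messages m ∈ F_2^4.
For each, compute codeword c = mG in F_2^9, then tally its weight.
  m = 0000 → c = 000000000, weight = 0.
  m = 1000 → c = 100101000, weight = 3.
  m = 0100 → c = 001011101, weight = 5.
  m = 1100 → c = 101110101, weight = 6.
  m = 0010 → c = 000001001, weight = 2.
  m = 1010 → c = 100100001, weight = 3.
  m = 0110 → c = 001010100, weight = 3.
  m = 1110 → c = 101111100, weight = 6.
  m = 0001 → c = 110111100, weight = 6.
  m = 1001 → c = 010010100, weight = 3.
  m = 0101 → c = 111100001, weight = 5.
  m = 1101 → c = 011001001, weight = 4.
  m = 0011 → c = 110110101, weight = 6.
  m = 1011 → c = 010011101, weight = 5.
  m = 0111 → c = 111101000, weight = 5.
  m = 1111 → c = 011000000, weight = 2.
Tally weights:
  weight 0: 1 codewords.
  weight 2: 2 codewords.
  weight 3: 4 codewords.
  weight 4: 1 codewords.
  weight 5: 4 codewords.
  weight 6: 4 codewords.
Minimum distance d = smallest w > 0 with A_w > 0 = 2.
Sanity: Σ A_w = 16 = 2^4 = 16 ✓.
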